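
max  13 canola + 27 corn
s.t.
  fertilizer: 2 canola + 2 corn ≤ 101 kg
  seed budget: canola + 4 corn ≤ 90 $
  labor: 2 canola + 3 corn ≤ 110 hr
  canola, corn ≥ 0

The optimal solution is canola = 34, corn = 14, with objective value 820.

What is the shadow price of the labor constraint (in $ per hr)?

5

Check each constraint at x*: fertilizer 96/101 (slack 5); seed budget 90/90 (tight); labor 110/110 (tight).
Slack constraints have shadow price 0 (complementary slackness).
From A_Bᵀ y = c: 1·y_seed budget + 2·y_labor = 13; 4·y_seed budget + 3·y_labor = 27.
→ y_seed budget = 3 and y_labor = 5.
Shadow price of labor = 5.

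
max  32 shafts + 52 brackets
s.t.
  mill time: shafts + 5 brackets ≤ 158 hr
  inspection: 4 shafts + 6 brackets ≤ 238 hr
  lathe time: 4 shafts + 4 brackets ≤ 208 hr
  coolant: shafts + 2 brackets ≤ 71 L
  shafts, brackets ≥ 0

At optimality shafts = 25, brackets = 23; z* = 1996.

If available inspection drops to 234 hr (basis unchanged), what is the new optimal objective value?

At the optimum: mill time uses 140 of 158 (slack = 18); inspection uses 238 of 238 (binding); lathe time uses 192 of 208 (slack = 16); coolant uses 71 of 71 (binding).
Since mill time, lathe time are not tight, their duals are 0.
From A_Bᵀ y = c: 4·y_inspection + 1·y_coolant = 32; 6·y_inspection + 2·y_coolant = 52.
→ y_inspection = 6 and y_coolant = 8.
Δz = y_inspection·Δb = 6 × (-4) = -24, so new z* = 1996 − 24 = 1972.

1972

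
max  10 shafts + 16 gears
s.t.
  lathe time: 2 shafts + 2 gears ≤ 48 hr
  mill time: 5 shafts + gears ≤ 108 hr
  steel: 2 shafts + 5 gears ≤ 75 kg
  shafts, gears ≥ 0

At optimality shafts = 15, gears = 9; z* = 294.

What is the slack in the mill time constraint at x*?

mill time used = 5·15 + 1·9 = 84; slack = 108 − 84 = 24.

24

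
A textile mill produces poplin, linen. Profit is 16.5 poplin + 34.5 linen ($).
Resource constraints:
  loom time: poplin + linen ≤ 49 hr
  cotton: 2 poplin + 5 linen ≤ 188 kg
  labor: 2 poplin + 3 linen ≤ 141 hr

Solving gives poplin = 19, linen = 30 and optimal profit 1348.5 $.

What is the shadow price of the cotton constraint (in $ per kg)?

6

At the optimum: loom time uses 49 of 49 (binding); cotton uses 188 of 188 (binding); labor uses 128 of 141 (slack = 13).
Since labor is not tight, its dual is 0.
The binding rows give the dual system: 1·y_loom time + 2·y_cotton = 16.5 and 1·y_loom time + 5·y_cotton = 34.5.
This yields shadow prices y_loom time = 4.5, y_cotton = 6.
Shadow price of cotton = 6.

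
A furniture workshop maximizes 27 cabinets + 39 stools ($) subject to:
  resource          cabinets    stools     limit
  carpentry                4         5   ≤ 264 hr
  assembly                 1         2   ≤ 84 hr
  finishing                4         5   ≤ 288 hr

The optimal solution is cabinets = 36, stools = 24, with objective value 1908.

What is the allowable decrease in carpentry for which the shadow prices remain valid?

Binding constraints: carpentry, assembly. The basis is B = [[4,5],[1,2]] with det 3.
Per unit decrease in carpentry, x* moves by d = (-0.6667, 0.3333).
The basis stays optimal until cabinets reaches 0; allowable decrease = 54 hr.

54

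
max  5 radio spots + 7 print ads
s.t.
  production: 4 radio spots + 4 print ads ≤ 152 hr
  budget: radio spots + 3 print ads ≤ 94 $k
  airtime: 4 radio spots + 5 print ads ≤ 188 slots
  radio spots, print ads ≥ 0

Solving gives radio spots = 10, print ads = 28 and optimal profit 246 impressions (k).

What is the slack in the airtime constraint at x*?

8

airtime used = 4·10 + 5·28 = 180; slack = 188 − 180 = 8.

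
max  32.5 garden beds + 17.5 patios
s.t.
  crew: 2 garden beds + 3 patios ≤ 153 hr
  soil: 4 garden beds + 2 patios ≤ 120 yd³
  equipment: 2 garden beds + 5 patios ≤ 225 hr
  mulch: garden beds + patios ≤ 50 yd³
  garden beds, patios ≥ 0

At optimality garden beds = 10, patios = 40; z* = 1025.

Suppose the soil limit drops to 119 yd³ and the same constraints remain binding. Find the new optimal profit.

Binding: soil and mulch. Non-binding: crew (13 unused), equipment (5 unused).
Since crew, equipment are not tight, their duals are 0.
The binding rows give the dual system: 4·y_soil + 1·y_mulch = 32.5 and 2·y_soil + 1·y_mulch = 17.5.
Solving: y_soil = 7.5, y_mulch = 2.5.
Δz = y_soil·Δb = 7.5 × (-1) = -7.5, so new z* = 1025 − 7.5 = 1017.5.

1017.5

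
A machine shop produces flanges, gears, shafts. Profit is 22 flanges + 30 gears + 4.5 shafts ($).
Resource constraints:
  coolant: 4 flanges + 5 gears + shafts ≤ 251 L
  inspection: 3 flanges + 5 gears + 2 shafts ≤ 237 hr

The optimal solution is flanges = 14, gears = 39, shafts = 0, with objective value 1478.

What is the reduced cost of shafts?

Check each constraint at x*: coolant 251/251 (tight); inspection 237/237 (tight).
From A_Bᵀ y = c: 4·y_coolant + 3·y_inspection = 22; 5·y_coolant + 5·y_inspection = 30.
This yields shadow prices y_coolant = 4, y_inspection = 2.
Reduced cost of shafts: c₃ − yᵀa₃ = 4.5 − (4·1 + 2·2) = 4.5 − 8 = -3.5.

-3.5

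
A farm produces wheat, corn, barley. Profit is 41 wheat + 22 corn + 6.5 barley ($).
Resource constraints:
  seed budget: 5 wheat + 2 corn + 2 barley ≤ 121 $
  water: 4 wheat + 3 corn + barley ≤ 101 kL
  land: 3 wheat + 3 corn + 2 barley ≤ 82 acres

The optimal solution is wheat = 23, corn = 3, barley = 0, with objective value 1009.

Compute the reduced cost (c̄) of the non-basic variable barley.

At the optimum: seed budget uses 121 of 121 (binding); water uses 101 of 101 (binding); land uses 78 of 82 (slack = 4).
Slack constraints have shadow price 0 (complementary slackness).
Dual feasibility on the basic columns requires 5·y_seed budget + 4·y_water = 41, 2·y_seed budget + 3·y_water = 22.
→ y_seed budget = 5 and y_water = 4.
Reduced cost of barley: c₃ − yᵀa₃ = 6.5 − (5·2 + 4·1) = 6.5 − 14 = -7.5.

-7.5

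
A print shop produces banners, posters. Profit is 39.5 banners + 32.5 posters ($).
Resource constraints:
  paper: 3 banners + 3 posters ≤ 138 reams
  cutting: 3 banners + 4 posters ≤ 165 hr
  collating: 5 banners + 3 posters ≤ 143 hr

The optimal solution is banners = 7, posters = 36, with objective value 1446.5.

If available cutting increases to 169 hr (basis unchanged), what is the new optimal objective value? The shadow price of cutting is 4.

1462.5

Δb = 4, so new z* = 1446.5 + (4)·(4) = 1446.5 + 16 = 1462.5.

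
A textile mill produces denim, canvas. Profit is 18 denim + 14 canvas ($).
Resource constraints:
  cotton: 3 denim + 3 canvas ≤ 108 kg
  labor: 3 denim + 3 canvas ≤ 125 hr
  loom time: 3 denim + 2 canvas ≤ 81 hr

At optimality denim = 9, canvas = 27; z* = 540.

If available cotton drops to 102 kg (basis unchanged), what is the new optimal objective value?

528

Binding: cotton and loom time. Non-binding: labor (17 unused).
Since labor is not tight, its dual is 0.
The binding rows give the dual system: 3·y_cotton + 3·y_loom time = 18 and 3·y_cotton + 2·y_loom time = 14.
→ y_cotton = 2 and y_loom time = 4.
Δz = y_cotton·Δb = 2 × (-6) = -12, so new z* = 540 − 12 = 528.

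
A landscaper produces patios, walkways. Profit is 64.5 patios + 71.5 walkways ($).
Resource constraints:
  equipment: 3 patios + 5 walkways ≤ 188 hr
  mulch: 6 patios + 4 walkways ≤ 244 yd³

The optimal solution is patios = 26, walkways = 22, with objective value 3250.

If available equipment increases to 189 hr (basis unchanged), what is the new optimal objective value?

Both equipment and mulch are binding at x*.
From A_Bᵀ y = c: 3·y_equipment + 6·y_mulch = 64.5; 5·y_equipment + 4·y_mulch = 71.5.
This yields shadow prices y_equipment = 9.5, y_mulch = 6.
Δz = y_equipment·Δb = 9.5 × (1) = 9.5, so new z* = 3250 + 9.5 = 3259.5.

3259.5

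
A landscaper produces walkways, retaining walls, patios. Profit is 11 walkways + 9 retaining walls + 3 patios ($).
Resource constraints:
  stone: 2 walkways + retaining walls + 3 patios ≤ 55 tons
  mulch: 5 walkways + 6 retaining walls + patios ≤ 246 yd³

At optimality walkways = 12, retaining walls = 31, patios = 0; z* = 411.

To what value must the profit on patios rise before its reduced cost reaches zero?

10

At the optimum: stone uses 55 of 55 (binding); mulch uses 246 of 246 (binding).
From A_Bᵀ y = c: 2·y_stone + 5·y_mulch = 11; 1·y_stone + 6·y_mulch = 9.
Solving: y_stone = 3, y_mulch = 1.
patios enters the basis when its profit ≥ yᵀa₃ = 3·3 + 1·1 = 10.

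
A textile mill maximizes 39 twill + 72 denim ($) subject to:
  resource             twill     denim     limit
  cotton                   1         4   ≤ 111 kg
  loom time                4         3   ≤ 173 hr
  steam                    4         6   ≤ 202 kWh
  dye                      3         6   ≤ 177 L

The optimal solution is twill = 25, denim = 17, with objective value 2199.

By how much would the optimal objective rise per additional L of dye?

Binding: steam and dye. Non-binding: cotton (18 unused), loom time (22 unused).
Since cotton, loom time are not tight, their duals are 0.
From A_Bᵀ y = c: 4·y_steam + 3·y_dye = 39; 6·y_steam + 6·y_dye = 72.
This yields shadow prices y_steam = 3, y_dye = 9.
Shadow price of dye = 9.

9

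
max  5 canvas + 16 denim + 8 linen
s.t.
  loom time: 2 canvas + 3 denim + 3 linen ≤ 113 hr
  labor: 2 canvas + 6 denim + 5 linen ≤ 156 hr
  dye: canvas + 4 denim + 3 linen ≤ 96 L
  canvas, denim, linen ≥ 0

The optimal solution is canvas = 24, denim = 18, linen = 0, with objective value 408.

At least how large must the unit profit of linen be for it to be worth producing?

13

Binding: labor and dye. Non-binding: loom time (11 unused).
Since loom time is not tight, its dual is 0.
From A_Bᵀ y = c: 2·y_labor + 1·y_dye = 5; 6·y_labor + 4·y_dye = 16.
→ y_labor = 2 and y_dye = 1.
linen enters the basis when its profit ≥ yᵀa₃ = 2·5 + 1·3 = 13.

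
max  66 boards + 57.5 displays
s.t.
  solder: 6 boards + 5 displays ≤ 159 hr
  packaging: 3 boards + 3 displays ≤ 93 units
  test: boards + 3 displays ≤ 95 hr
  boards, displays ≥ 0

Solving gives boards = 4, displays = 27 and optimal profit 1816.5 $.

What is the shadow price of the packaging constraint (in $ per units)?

Binding: solder and packaging. Non-binding: test (10 unused).
Slack constraints have shadow price 0 (complementary slackness).
The binding rows give the dual system: 6·y_solder + 3·y_packaging = 66 and 5·y_solder + 3·y_packaging = 57.5.
→ y_solder = 8.5 and y_packaging = 5.
Shadow price of packaging = 5.

5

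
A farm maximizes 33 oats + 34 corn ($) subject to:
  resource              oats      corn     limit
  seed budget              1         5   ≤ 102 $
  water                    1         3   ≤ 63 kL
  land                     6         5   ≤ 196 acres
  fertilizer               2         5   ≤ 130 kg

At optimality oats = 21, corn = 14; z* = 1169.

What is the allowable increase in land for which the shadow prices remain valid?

182

Binding constraints: water, land. The basis is B = [[1,3],[6,5]] with det -13.
Per unit increase in land, x* moves by d = (0.2308, -0.0769).
The basis stays optimal until corn reaches 0; allowable increase = 182 acres.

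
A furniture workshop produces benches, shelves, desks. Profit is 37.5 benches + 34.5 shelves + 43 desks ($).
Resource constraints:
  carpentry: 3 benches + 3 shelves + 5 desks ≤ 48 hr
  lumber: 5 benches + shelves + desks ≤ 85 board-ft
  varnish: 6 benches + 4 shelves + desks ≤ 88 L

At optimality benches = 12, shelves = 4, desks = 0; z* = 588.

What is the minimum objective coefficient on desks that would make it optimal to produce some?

At the optimum: carpentry uses 48 of 48 (binding); lumber uses 64 of 85 (slack = 21); varnish uses 88 of 88 (binding).
By complementary slackness, y = 0 for the non-binding constraint.
The binding rows give the dual system: 3·y_carpentry + 6·y_varnish = 37.5 and 3·y_carpentry + 4·y_varnish = 34.5.
Solving: y_carpentry = 9.5, y_varnish = 1.5.
desks enters the basis when its profit ≥ yᵀa₃ = 9.5·5 + 1.5·1 = 49.

49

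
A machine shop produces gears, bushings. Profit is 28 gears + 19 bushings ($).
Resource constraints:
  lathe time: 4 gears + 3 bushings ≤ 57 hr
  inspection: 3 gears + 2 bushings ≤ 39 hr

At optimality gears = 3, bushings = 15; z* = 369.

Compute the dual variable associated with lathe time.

1

Check each constraint at x*: lathe time 57/57 (tight); inspection 39/39 (tight).
Dual feasibility on the basic columns requires 4·y_lathe time + 3·y_inspection = 28, 3·y_lathe time + 2·y_inspection = 19.
→ y_lathe time = 1 and y_inspection = 8.
Shadow price of lathe time = 1.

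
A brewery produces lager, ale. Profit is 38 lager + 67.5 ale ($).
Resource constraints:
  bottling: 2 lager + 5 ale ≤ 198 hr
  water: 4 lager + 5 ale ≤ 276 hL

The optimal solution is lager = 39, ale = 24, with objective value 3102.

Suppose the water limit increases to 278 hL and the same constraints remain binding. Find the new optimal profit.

Check each constraint at x*: bottling 198/198 (tight); water 276/276 (tight).
The binding rows give the dual system: 2·y_bottling + 4·y_water = 38 and 5·y_bottling + 5·y_water = 67.5.
This yields shadow prices y_bottling = 8, y_water = 5.5.
Δz = y_water·Δb = 5.5 × (2) = 11, so new z* = 3102 + 11 = 3113.

3113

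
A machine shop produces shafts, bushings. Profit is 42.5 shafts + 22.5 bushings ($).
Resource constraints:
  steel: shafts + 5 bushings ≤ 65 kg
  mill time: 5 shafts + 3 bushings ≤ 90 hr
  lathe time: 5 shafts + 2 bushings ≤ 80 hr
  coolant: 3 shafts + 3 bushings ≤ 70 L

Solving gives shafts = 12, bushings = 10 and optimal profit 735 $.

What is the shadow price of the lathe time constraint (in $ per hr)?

At the optimum: steel uses 62 of 65 (slack = 3); mill time uses 90 of 90 (binding); lathe time uses 80 of 80 (binding); coolant uses 66 of 70 (slack = 4).
Since steel, coolant are not tight, their duals are 0.
The binding rows give the dual system: 5·y_mill time + 5·y_lathe time = 42.5 and 3·y_mill time + 2·y_lathe time = 22.5.
This yields shadow prices y_mill time = 5.5, y_lathe time = 3.
Shadow price of lathe time = 3.

3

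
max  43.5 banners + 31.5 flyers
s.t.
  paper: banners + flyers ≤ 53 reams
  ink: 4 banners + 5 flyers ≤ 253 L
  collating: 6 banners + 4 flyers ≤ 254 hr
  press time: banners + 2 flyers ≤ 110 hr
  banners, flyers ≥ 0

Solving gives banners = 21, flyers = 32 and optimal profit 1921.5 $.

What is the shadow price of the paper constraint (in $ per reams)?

7.5

At the optimum: paper uses 53 of 53 (binding); ink uses 244 of 253 (slack = 9); collating uses 254 of 254 (binding); press time uses 85 of 110 (slack = 25).
By complementary slackness, y = 0 for the non-binding constraints.
From A_Bᵀ y = c: 1·y_paper + 6·y_collating = 43.5; 1·y_paper + 4·y_collating = 31.5.
→ y_paper = 7.5 and y_collating = 6.
Shadow price of paper = 7.5.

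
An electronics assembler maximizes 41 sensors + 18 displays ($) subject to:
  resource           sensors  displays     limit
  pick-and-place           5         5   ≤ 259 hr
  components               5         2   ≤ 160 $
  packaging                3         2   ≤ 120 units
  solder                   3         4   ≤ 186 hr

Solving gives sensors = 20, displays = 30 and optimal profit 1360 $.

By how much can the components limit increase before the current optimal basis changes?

Binding constraints: components, packaging. The basis is B = [[5,2],[3,2]] with det 4.
Per unit increase in components, x* moves by d = (0.5, -0.75).
The basis stays optimal until displays reaches 0; allowable increase = 40 $.

40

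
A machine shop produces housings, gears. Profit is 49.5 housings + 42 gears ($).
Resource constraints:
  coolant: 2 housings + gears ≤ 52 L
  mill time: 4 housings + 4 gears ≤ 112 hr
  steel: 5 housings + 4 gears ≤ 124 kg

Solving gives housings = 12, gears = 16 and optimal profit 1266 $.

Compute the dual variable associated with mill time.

3

Check each constraint at x*: coolant 40/52 (slack 12); mill time 112/112 (tight); steel 124/124 (tight).
Since coolant is not tight, its dual is 0.
Dual feasibility on the basic columns requires 4·y_mill time + 5·y_steel = 49.5, 4·y_mill time + 4·y_steel = 42.
→ y_mill time = 3 and y_steel = 7.5.
Shadow price of mill time = 3.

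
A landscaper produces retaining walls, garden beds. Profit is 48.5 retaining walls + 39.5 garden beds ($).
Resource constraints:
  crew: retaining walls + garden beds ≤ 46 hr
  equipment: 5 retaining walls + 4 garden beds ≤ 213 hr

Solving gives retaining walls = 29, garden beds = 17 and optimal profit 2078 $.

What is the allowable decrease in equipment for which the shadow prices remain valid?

Binding constraints: crew, equipment. The basis is B = [[1,1],[5,4]] with det -1.
Per unit decrease in equipment, x* moves by d = (-1, 1).
The basis stays optimal until retaining walls reaches 0; allowable decrease = 29 hr.

29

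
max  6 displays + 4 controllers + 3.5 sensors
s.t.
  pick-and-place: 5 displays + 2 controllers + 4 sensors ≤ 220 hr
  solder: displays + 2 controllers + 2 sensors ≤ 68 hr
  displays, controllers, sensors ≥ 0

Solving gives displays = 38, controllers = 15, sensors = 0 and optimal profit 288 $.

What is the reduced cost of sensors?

At the optimum: pick-and-place uses 220 of 220 (binding); solder uses 68 of 68 (binding).
The binding rows give the dual system: 5·y_pick-and-place + 1·y_solder = 6 and 2·y_pick-and-place + 2·y_solder = 4.
This yields shadow prices y_pick-and-place = 1, y_solder = 1.
Reduced cost of sensors: c₃ − yᵀa₃ = 3.5 − (1·4 + 1·2) = 3.5 − 6 = -2.5.

-2.5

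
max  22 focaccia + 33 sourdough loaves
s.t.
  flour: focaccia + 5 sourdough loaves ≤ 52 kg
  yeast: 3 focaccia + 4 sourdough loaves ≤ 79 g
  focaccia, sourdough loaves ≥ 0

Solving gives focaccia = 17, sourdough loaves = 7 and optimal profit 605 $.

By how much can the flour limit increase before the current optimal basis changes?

Binding constraints: flour, yeast. The basis is B = [[1,5],[3,4]] with det -11.
Per unit increase in flour, x* moves by d = (-0.3636, 0.2727).
The basis stays optimal until focaccia reaches 0; allowable increase = 46.75 kg.

46.75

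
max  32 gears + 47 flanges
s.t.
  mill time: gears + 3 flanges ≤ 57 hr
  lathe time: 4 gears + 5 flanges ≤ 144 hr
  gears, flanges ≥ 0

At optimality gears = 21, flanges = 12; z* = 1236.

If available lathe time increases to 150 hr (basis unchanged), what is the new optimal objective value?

1278

Both mill time and lathe time are binding at x*.
The binding rows give the dual system: 1·y_mill time + 4·y_lathe time = 32 and 3·y_mill time + 5·y_lathe time = 47.
Solving: y_mill time = 4, y_lathe time = 7.
Δz = y_lathe time·Δb = 7 × (6) = 42, so new z* = 1236 + 42 = 1278.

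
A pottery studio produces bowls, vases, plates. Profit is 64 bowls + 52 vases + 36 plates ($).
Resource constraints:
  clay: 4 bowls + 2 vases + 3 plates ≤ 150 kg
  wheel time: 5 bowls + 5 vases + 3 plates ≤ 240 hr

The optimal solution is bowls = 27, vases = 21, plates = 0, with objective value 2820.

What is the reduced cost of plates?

-6

Both clay and wheel time are binding at x*.
From A_Bᵀ y = c: 4·y_clay + 5·y_wheel time = 64; 2·y_clay + 5·y_wheel time = 52.
→ y_clay = 6 and y_wheel time = 8.
Reduced cost of plates: c₃ − yᵀa₃ = 36 − (6·3 + 8·3) = 36 − 42 = -6.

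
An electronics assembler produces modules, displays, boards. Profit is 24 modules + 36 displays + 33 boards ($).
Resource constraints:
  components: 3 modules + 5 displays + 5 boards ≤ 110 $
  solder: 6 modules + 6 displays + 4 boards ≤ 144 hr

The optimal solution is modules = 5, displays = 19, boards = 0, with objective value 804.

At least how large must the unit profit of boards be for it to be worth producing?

34

Both components and solder are binding at x*.
Dual feasibility on the basic columns requires 3·y_components + 6·y_solder = 24, 5·y_components + 6·y_solder = 36.
→ y_components = 6 and y_solder = 1.
boards enters the basis when its profit ≥ yᵀa₃ = 6·5 + 1·4 = 34.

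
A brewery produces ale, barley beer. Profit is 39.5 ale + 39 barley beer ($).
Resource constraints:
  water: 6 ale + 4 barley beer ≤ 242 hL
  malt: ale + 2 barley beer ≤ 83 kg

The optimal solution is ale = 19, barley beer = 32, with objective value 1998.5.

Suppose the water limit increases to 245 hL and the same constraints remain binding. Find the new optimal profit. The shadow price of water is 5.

2013.5

Δb = 3, so new z* = 1998.5 + (5)·(3) = 1998.5 + 15 = 2013.5.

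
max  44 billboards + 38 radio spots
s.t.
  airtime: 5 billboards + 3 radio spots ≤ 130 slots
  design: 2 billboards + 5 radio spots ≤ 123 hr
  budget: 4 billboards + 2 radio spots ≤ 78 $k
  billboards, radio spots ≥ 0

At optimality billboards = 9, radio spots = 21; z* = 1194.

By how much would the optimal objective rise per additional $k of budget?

At the optimum: airtime uses 108 of 130 (slack = 22); design uses 123 of 123 (binding); budget uses 78 of 78 (binding).
Since airtime is not tight, its dual is 0.
The binding rows give the dual system: 2·y_design + 4·y_budget = 44 and 5·y_design + 2·y_budget = 38.
→ y_design = 4 and y_budget = 9.
Shadow price of budget = 9.

9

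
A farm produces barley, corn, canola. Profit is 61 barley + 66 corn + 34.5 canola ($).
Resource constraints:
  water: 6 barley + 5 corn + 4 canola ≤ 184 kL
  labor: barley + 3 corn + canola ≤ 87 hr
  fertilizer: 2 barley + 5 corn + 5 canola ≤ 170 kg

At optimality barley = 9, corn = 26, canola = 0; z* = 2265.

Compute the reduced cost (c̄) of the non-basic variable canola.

-8.5

Binding: water and labor. Non-binding: fertilizer (22 unused).
Since fertilizer is not tight, its dual is 0.
From A_Bᵀ y = c: 6·y_water + 1·y_labor = 61; 5·y_water + 3·y_labor = 66.
→ y_water = 9 and y_labor = 7.
Reduced cost of canola: c₃ − yᵀa₃ = 34.5 − (9·4 + 7·1) = 34.5 − 43 = -8.5.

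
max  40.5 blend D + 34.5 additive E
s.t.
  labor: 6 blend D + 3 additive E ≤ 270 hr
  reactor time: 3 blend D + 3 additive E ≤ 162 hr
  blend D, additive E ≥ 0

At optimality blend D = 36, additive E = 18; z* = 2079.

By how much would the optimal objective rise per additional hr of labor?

2

At the optimum: labor uses 270 of 270 (binding); reactor time uses 162 of 162 (binding).
From A_Bᵀ y = c: 6·y_labor + 3·y_reactor time = 40.5; 3·y_labor + 3·y_reactor time = 34.5.
→ y_labor = 2 and y_reactor time = 9.5.
Shadow price of labor = 2.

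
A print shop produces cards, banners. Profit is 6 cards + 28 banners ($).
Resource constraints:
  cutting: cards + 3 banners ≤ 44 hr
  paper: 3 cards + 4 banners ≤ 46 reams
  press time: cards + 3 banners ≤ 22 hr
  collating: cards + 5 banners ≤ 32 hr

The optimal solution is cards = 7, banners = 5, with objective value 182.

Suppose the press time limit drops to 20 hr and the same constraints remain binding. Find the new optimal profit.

180

Check each constraint at x*: cutting 22/44 (slack 22); paper 41/46 (slack 5); press time 22/22 (tight); collating 32/32 (tight).
Since cutting, paper are not tight, their duals are 0.
Dual feasibility on the basic columns requires 1·y_press time + 1·y_collating = 6, 3·y_press time + 5·y_collating = 28.
This yields shadow prices y_press time = 1, y_collating = 5.
Δz = y_press time·Δb = 1 × (-2) = -2, so new z* = 182 − 2 = 180.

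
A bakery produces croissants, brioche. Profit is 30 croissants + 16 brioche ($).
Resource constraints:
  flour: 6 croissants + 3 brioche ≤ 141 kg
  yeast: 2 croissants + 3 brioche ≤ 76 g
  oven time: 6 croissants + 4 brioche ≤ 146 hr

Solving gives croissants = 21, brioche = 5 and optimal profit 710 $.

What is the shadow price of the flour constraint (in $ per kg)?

4

Check each constraint at x*: flour 141/141 (tight); yeast 57/76 (slack 19); oven time 146/146 (tight).
By complementary slackness, y = 0 for the non-binding constraint.
The binding rows give the dual system: 6·y_flour + 6·y_oven time = 30 and 3·y_flour + 4·y_oven time = 16.
Solving: y_flour = 4, y_oven time = 1.
Shadow price of flour = 4.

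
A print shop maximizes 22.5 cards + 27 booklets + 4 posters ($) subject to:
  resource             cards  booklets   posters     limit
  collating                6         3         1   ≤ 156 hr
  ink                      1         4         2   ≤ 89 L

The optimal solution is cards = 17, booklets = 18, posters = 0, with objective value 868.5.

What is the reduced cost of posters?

At the optimum: collating uses 156 of 156 (binding); ink uses 89 of 89 (binding).
From A_Bᵀ y = c: 6·y_collating + 1·y_ink = 22.5; 3·y_collating + 4·y_ink = 27.
Solving: y_collating = 3, y_ink = 4.5.
Reduced cost of posters: c₃ − yᵀa₃ = 4 − (3·1 + 4.5·2) = 4 − 12 = -8.

-8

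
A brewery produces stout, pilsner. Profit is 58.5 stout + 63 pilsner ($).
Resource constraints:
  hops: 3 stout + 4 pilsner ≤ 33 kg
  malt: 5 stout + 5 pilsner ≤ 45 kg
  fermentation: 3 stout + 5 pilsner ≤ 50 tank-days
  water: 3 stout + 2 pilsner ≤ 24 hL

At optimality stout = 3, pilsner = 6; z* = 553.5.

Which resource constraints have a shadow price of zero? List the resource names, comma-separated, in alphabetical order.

fermentation, water

hops: 33/33 (binding)
malt: 45/45 (binding)
fermentation: 39/50 (slack 11)
water: 21/24 (slack 3)
By complementary slackness, a constraint with positive slack has shadow price 0 → fermentation, water.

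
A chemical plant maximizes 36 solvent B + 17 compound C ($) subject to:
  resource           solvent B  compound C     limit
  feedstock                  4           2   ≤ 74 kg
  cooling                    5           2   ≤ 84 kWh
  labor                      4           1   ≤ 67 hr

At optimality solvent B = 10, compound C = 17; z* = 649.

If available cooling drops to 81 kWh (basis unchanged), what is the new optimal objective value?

643

Check each constraint at x*: feedstock 74/74 (tight); cooling 84/84 (tight); labor 57/67 (slack 10).
Slack constraints have shadow price 0 (complementary slackness).
The binding rows give the dual system: 4·y_feedstock + 5·y_cooling = 36 and 2·y_feedstock + 2·y_cooling = 17.
This yields shadow prices y_feedstock = 6.5, y_cooling = 2.
Δz = y_cooling·Δb = 2 × (-3) = -6, so new z* = 649 − 6 = 643.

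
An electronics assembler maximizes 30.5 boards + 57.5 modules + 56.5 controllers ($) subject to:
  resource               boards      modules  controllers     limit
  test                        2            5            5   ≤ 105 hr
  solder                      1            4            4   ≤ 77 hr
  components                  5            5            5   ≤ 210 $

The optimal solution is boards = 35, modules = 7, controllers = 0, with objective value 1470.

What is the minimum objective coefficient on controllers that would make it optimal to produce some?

Check each constraint at x*: test 105/105 (tight); solder 63/77 (slack 14); components 210/210 (tight).
Since solder is not tight, its dual is 0.
From A_Bᵀ y = c: 2·y_test + 5·y_components = 30.5; 5·y_test + 5·y_components = 57.5.
→ y_test = 9 and y_components = 2.5.
controllers enters the basis when its profit ≥ yᵀa₃ = 9·5 + 2.5·5 = 57.5.

57.5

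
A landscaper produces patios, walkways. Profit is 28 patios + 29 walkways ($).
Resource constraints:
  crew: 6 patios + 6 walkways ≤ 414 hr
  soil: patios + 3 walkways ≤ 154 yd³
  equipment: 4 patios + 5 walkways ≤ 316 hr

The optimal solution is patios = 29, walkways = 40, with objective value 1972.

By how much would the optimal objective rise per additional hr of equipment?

1

Binding: crew and equipment. Non-binding: soil (5 unused).
Slack constraints have shadow price 0 (complementary slackness).
Dual feasibility on the basic columns requires 6·y_crew + 4·y_equipment = 28, 6·y_crew + 5·y_equipment = 29.
This yields shadow prices y_crew = 4, y_equipment = 1.
Shadow price of equipment = 1.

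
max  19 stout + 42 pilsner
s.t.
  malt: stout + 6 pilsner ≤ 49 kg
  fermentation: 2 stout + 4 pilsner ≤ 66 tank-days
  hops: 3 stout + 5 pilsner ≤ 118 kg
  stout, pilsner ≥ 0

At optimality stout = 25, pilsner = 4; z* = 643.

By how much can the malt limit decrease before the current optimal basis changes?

16

Binding constraints: malt, fermentation. The basis is B = [[1,6],[2,4]] with det -8.
Per unit decrease in malt, x* moves by d = (0.5, -0.25).
The basis stays optimal until pilsner reaches 0; allowable decrease = 16 kg.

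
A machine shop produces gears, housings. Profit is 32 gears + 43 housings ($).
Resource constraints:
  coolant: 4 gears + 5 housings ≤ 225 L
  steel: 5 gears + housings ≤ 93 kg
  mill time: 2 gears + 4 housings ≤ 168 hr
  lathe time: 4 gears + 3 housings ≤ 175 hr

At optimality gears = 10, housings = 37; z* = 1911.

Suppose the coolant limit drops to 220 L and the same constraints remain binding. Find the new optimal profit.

1876

At the optimum: coolant uses 225 of 225 (binding); steel uses 87 of 93 (slack = 6); mill time uses 168 of 168 (binding); lathe time uses 151 of 175 (slack = 24).
Slack constraints have shadow price 0 (complementary slackness).
From A_Bᵀ y = c: 4·y_coolant + 2·y_mill time = 32; 5·y_coolant + 4·y_mill time = 43.
Solving: y_coolant = 7, y_mill time = 2.
Δz = y_coolant·Δb = 7 × (-5) = -35, so new z* = 1911 − 35 = 1876.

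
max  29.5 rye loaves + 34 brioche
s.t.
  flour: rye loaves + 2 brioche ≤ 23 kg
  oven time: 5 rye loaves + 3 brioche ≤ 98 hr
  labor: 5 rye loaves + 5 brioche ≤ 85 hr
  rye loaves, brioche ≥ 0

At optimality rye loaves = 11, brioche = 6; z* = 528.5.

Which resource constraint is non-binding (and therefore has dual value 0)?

oven time

flour: 23/23 (binding)
oven time: 73/98 (slack 25)
labor: 85/85 (binding)
By complementary slackness, a constraint with positive slack has shadow price 0 → oven time.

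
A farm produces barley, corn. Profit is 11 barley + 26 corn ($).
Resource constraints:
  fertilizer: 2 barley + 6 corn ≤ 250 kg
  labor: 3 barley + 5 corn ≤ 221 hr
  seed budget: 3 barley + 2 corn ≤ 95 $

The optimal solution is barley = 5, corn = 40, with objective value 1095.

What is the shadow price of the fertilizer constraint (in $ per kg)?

Binding: fertilizer and seed budget. Non-binding: labor (6 unused).
By complementary slackness, y = 0 for the non-binding constraint.
The binding rows give the dual system: 2·y_fertilizer + 3·y_seed budget = 11 and 6·y_fertilizer + 2·y_seed budget = 26.
Solving: y_fertilizer = 4, y_seed budget = 1.
Shadow price of fertilizer = 4.

4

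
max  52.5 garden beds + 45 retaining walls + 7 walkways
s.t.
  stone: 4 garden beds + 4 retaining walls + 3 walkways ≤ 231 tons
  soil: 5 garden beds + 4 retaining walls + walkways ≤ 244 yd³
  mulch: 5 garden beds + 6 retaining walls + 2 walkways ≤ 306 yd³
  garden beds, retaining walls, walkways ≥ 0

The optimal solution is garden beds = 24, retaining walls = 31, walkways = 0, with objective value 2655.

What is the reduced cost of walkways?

Binding: soil and mulch. Non-binding: stone (11 unused).
Since stone is not tight, its dual is 0.
The binding rows give the dual system: 5·y_soil + 5·y_mulch = 52.5 and 4·y_soil + 6·y_mulch = 45.
This yields shadow prices y_soil = 9, y_mulch = 1.5.
Reduced cost of walkways: c₃ − yᵀa₃ = 7 − (9·1 + 1.5·2) = 7 − 12 = -5.

-5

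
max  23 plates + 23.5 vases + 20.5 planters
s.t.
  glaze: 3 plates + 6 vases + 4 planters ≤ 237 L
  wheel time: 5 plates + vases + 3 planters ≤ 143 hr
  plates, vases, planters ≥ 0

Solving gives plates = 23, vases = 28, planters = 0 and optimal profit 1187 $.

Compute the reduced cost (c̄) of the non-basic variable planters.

-1

Check each constraint at x*: glaze 237/237 (tight); wheel time 143/143 (tight).
Dual feasibility on the basic columns requires 3·y_glaze + 5·y_wheel time = 23, 6·y_glaze + 1·y_wheel time = 23.5.
This yields shadow prices y_glaze = 3.5, y_wheel time = 2.5.
Reduced cost of planters: c₃ − yᵀa₃ = 20.5 − (3.5·4 + 2.5·3) = 20.5 − 21.5 = -1.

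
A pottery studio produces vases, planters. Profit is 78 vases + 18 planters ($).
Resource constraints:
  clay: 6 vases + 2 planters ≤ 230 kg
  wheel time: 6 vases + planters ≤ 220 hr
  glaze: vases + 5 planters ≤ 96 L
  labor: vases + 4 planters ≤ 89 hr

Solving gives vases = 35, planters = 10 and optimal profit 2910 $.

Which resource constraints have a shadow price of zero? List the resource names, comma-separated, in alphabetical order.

glaze, labor

clay: 230/230 (binding)
wheel time: 220/220 (binding)
glaze: 85/96 (slack 11)
labor: 75/89 (slack 14)
By complementary slackness, a constraint with positive slack has shadow price 0 → glaze, labor.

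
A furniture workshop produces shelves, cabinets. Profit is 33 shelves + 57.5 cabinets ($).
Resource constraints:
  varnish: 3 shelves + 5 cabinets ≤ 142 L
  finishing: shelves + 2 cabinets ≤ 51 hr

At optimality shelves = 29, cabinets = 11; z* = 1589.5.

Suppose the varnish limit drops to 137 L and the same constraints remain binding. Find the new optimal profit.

Check each constraint at x*: varnish 142/142 (tight); finishing 51/51 (tight).
From A_Bᵀ y = c: 3·y_varnish + 1·y_finishing = 33; 5·y_varnish + 2·y_finishing = 57.5.
Solving: y_varnish = 8.5, y_finishing = 7.5.
Δz = y_varnish·Δb = 8.5 × (-5) = -42.5, so new z* = 1589.5 − 42.5 = 1547.

1547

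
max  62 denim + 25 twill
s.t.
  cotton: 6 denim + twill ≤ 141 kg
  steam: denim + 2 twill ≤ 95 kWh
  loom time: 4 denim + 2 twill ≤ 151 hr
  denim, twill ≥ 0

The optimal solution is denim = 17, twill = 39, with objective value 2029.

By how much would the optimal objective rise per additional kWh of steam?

8

Check each constraint at x*: cotton 141/141 (tight); steam 95/95 (tight); loom time 146/151 (slack 5).
Slack constraints have shadow price 0 (complementary slackness).
From A_Bᵀ y = c: 6·y_cotton + 1·y_steam = 62; 1·y_cotton + 2·y_steam = 25.
Solving: y_cotton = 9, y_steam = 8.
Shadow price of steam = 8.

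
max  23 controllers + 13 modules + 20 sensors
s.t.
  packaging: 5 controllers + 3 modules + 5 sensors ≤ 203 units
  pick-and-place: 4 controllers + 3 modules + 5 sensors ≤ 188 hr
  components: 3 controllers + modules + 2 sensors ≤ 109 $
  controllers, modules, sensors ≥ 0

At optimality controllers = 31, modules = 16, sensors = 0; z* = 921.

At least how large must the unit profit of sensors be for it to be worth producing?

22

At the optimum: packaging uses 203 of 203 (binding); pick-and-place uses 172 of 188 (slack = 16); components uses 109 of 109 (binding).
By complementary slackness, y = 0 for the non-binding constraint.
The binding rows give the dual system: 5·y_packaging + 3·y_components = 23 and 3·y_packaging + 1·y_components = 13.
This yields shadow prices y_packaging = 4, y_components = 1.
sensors enters the basis when its profit ≥ yᵀa₃ = 4·5 + 1·2 = 22.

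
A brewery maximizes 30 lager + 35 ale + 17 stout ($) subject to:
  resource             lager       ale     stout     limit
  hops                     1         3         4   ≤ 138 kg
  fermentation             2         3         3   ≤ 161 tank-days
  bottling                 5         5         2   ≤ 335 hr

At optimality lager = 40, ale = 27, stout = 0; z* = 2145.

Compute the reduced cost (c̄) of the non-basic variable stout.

Check each constraint at x*: hops 121/138 (slack 17); fermentation 161/161 (tight); bottling 335/335 (tight).
Slack constraints have shadow price 0 (complementary slackness).
From A_Bᵀ y = c: 2·y_fermentation + 5·y_bottling = 30; 3·y_fermentation + 5·y_bottling = 35.
This yields shadow prices y_fermentation = 5, y_bottling = 4.
Reduced cost of stout: c₃ − yᵀa₃ = 17 − (5·3 + 4·2) = 17 − 23 = -6.

-6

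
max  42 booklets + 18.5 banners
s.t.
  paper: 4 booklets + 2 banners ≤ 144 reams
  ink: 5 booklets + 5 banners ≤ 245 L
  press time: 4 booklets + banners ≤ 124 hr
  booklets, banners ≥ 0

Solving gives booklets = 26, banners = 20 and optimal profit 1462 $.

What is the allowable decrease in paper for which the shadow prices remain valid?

20

Binding constraints: paper, press time. The basis is B = [[4,2],[4,1]] with det -4.
Per unit decrease in paper, x* moves by d = (0.25, -1).
The basis stays optimal until banners reaches 0; allowable decrease = 20 reams.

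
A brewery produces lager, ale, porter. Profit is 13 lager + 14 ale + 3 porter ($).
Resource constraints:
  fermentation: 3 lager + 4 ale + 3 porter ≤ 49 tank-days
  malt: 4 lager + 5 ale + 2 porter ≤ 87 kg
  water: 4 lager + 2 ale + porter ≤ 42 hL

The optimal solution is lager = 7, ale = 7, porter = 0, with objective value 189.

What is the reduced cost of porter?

-7

Binding: fermentation and water. Non-binding: malt (24 unused).
Since malt is not tight, its dual is 0.
Dual feasibility on the basic columns requires 3·y_fermentation + 4·y_water = 13, 4·y_fermentation + 2·y_water = 14.
Solving: y_fermentation = 3, y_water = 1.
Reduced cost of porter: c₃ − yᵀa₃ = 3 − (3·3 + 1·1) = 3 − 10 = -7.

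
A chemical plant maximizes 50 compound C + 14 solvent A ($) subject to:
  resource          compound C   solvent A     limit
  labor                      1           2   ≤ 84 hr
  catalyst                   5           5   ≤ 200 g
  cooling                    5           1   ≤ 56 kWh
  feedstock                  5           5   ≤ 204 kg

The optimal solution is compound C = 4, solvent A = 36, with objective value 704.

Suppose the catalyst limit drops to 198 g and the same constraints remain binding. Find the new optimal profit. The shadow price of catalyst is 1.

Δb = -2, so new z* = 704 + (1)·(-2) = 704 − 2 = 702.

702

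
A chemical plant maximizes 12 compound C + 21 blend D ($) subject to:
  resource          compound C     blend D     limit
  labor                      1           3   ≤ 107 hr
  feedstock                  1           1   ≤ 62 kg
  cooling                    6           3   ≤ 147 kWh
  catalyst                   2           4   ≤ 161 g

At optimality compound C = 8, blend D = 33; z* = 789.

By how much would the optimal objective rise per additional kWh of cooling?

1

Check each constraint at x*: labor 107/107 (tight); feedstock 41/62 (slack 21); cooling 147/147 (tight); catalyst 148/161 (slack 13).
By complementary slackness, y = 0 for the non-binding constraints.
The binding rows give the dual system: 1·y_labor + 6·y_cooling = 12 and 3·y_labor + 3·y_cooling = 21.
Solving: y_labor = 6, y_cooling = 1.
Shadow price of cooling = 1.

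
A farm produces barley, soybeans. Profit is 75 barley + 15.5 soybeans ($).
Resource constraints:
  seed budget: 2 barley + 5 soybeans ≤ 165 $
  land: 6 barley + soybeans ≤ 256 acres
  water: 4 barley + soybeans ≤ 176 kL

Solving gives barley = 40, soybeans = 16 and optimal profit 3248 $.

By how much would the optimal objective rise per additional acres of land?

Check each constraint at x*: seed budget 160/165 (slack 5); land 256/256 (tight); water 176/176 (tight).
By complementary slackness, y = 0 for the non-binding constraint.
From A_Bᵀ y = c: 6·y_land + 4·y_water = 75; 1·y_land + 1·y_water = 15.5.
Solving: y_land = 6.5, y_water = 9.
Shadow price of land = 6.5.

6.5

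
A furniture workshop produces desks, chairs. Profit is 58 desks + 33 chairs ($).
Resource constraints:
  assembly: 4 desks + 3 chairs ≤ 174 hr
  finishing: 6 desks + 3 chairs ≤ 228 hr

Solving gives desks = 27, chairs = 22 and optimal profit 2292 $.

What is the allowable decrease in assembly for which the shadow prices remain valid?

22

Binding constraints: assembly, finishing. The basis is B = [[4,3],[6,3]] with det -6.
Per unit decrease in assembly, x* moves by d = (0.5, -1).
The basis stays optimal until chairs reaches 0; allowable decrease = 22 hr.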